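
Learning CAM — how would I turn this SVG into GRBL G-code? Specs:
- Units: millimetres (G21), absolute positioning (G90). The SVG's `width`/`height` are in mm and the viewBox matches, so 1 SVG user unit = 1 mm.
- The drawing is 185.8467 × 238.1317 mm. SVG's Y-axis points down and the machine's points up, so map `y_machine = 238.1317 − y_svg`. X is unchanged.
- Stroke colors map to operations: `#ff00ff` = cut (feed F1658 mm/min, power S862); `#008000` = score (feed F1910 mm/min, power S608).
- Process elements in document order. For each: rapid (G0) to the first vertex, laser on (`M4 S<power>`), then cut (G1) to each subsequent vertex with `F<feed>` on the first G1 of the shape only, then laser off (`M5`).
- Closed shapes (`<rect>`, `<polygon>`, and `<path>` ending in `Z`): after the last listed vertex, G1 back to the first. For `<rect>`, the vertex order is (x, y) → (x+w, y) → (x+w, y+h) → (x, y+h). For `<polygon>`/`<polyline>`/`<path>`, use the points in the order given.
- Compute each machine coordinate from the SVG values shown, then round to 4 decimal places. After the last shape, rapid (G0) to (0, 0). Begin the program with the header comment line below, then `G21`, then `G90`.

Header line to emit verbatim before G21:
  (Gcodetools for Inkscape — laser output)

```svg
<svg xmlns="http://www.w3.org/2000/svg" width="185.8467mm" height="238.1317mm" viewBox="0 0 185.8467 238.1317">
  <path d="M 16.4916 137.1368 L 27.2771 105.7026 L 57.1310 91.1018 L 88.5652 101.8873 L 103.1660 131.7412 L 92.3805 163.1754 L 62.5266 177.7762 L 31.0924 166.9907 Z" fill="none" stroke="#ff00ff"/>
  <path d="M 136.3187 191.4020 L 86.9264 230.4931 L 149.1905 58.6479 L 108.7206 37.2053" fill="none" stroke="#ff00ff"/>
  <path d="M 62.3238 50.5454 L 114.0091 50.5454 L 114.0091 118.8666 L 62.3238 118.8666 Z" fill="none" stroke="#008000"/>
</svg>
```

(Gcodetools for Inkscape — laser output)
G21
G90
G0 X16.4916 Y100.9949
M4 S862
G1 X27.2771 Y132.4291 F1658
G1 X57.1310 Y147.0299
G1 X88.5652 Y136.2444
G1 X103.1660 Y106.3905
G1 X92.3805 Y74.9563
G1 X62.5266 Y60.3555
G1 X31.0924 Y71.1410
G1 X16.4916 Y100.9949
M5
G0 X136.3187 Y46.7297
M4 S862
G1 X86.9264 Y7.6386 F1658
G1 X149.1905 Y179.4838
G1 X108.7206 Y200.9264
M5
G0 X62.3238 Y187.5863
M4 S608
G1 X114.0091 Y187.5863 F1910
G1 X114.0091 Y119.2651
G1 X62.3238 Y119.2651
G1 X62.3238 Y187.5863
M5
G0 X0.0000 Y0.0000

viewBox `0 0 185.8467 238.1317` with mm width/height → 1 unit = 1 mm. Flip: y_m = 238.1317 − y_svg.

**Shape 1** — `<path>` regular polygon, stroke `#ff00ff` → cut (S862, F1658). Machine vertices: (16.4916,100.9949) → (27.2771,132.4291) → (57.1310,147.0299) → (88.5652,136.2444) → (103.1660,106.3905) → (92.3805,74.9563) → (62.5266,60.3555) → (31.0924,71.1410) → (16.4916,100.9949). Closed: final G1 returns to the first vertex.

**Shape 2** — `<path>` open polyline, stroke `#ff00ff` → cut (S862, F1658). Machine vertices: (136.3187,46.7297) → (86.9264,7.6386) → (149.1905,179.4838) → (108.7206,200.9264). Open path.

**Shape 3** — `<path>` rectangle, stroke `#008000` → score (S608, F1910). Machine vertices: (62.3238,187.5863) → (114.0091,187.5863) → (114.0091,119.2651) → (62.3238,119.2651) → (62.3238,187.5863). Closed: final G1 returns to the first vertex.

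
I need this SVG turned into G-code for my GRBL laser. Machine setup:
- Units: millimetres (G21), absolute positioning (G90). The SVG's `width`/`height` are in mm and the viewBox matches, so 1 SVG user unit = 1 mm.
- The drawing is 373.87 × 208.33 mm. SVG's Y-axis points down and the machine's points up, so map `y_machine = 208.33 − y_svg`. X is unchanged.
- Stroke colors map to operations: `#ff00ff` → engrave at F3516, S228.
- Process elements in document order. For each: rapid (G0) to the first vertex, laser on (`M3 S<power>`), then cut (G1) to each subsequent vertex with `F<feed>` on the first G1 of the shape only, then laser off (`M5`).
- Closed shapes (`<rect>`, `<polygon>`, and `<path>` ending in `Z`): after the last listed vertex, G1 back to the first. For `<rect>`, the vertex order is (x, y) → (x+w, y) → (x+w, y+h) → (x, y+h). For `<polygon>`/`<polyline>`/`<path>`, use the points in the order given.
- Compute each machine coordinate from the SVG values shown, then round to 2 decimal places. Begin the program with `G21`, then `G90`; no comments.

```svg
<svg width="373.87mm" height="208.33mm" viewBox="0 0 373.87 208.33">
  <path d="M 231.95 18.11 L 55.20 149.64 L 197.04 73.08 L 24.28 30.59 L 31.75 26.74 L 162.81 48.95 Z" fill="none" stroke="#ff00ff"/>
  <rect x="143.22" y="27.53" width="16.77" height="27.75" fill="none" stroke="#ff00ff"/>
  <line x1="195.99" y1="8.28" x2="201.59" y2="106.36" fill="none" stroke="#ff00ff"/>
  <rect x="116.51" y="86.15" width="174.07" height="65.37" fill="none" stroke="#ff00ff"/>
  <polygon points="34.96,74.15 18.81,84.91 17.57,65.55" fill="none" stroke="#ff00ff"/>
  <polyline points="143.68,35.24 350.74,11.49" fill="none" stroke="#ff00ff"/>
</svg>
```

viewBox `0 0 373.87 208.33` with mm width/height → 1 unit = 1 mm. Flip: y_m = 208.33 − y_svg.

**Shape 1** — `<path>` closed polygon, stroke `#ff00ff` → engrave (S228, F3516). Machine vertices: (231.95,190.22) → (55.20,58.69) → (197.04,135.25) → (24.28,177.74) → (31.75,181.59) → (162.81,159.38) → (231.95,190.22). Closed: final G1 returns to the first vertex.

**Shape 2** — `<rect>` rectangle, stroke `#ff00ff` → engrave (S228, F3516). Machine vertices: (143.22,180.80) → (159.99,180.80) → (159.99,153.05) → (143.22,153.05) → (143.22,180.80). Closed: final G1 returns to the first vertex.

**Shape 3** — `<line>` line segment, stroke `#ff00ff` → engrave (S228, F3516). Machine vertices: (195.99,200.05) → (201.59,101.97). Open path.

**Shape 4** — `<rect>` rectangle, stroke `#ff00ff` → engrave (S228, F3516). Machine vertices: (116.51,122.18) → (290.58,122.18) → (290.58,56.81) → (116.51,56.81) → (116.51,122.18). Closed: final G1 returns to the first vertex.

**Shape 5** — `<polygon>` regular polygon, stroke `#ff00ff` → engrave (S228, F3516). Machine vertices: (34.96,134.18) → (18.81,123.42) → (17.57,142.78) → (34.96,134.18). Closed: final G1 returns to the first vertex.

**Shape 6** — `<polyline>` line segment, stroke `#ff00ff` → engrave (S228, F3516). Machine vertices: (143.68,173.09) → (350.74,196.84). Open path.

G21
G90
G0 X231.95 Y190.22
M3 S228
G1 X55.20 Y58.69 F3516
G1 X197.04 Y135.25
G1 X24.28 Y177.74
G1 X31.75 Y181.59
G1 X162.81 Y159.38
G1 X231.95 Y190.22
M5
G0 X143.22 Y180.80
M3 S228
G1 X159.99 Y180.80 F3516
G1 X159.99 Y153.05
G1 X143.22 Y153.05
G1 X143.22 Y180.80
M5
G0 X195.99 Y200.05
M3 S228
G1 X201.59 Y101.97 F3516
M5
G0 X116.51 Y122.18
M3 S228
G1 X290.58 Y122.18 F3516
G1 X290.58 Y56.81
G1 X116.51 Y56.81
G1 X116.51 Y122.18
M5
G0 X34.96 Y134.18
M3 S228
G1 X18.81 Y123.42 F3516
G1 X17.57 Y142.78
G1 X34.96 Y134.18
M5
G0 X143.68 Y173.09
M3 S228
G1 X350.74 Y196.84 F3516
M5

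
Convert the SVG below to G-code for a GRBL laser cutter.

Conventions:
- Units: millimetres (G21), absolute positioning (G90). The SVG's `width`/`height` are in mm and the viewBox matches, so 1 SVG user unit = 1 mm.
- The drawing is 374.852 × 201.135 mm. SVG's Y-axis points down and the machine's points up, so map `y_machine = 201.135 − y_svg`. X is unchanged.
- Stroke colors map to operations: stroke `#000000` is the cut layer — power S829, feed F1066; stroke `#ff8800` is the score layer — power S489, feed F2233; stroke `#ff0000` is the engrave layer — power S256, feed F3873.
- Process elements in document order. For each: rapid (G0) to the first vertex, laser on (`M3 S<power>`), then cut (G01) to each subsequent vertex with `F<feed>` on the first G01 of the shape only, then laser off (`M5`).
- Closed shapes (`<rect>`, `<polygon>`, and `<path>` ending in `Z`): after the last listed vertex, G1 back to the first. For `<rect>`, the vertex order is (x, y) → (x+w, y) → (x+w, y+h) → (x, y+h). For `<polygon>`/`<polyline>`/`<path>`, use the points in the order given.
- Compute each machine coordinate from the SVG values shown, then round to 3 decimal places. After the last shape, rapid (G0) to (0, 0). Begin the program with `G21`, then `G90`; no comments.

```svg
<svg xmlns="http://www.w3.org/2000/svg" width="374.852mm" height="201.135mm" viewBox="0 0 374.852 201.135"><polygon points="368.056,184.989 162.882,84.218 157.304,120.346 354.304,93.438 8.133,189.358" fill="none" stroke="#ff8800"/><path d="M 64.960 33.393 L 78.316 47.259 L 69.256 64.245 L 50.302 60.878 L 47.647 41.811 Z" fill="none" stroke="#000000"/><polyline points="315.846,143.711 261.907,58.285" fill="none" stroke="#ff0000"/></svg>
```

G21
G90
G0 X368.056 Y16.146
M3 S489
G01 X162.882 Y116.917 F2233
G01 X157.304 Y80.789
G01 X354.304 Y107.697
G01 X8.133 Y11.777
G01 X368.056 Y16.146
M5
G0 X64.960 Y167.742
M3 S829
G01 X78.316 Y153.876 F1066
G01 X69.256 Y136.890
G01 X50.302 Y140.257
G01 X47.647 Y159.324
G01 X64.960 Y167.742
M5
G0 X315.846 Y57.424
M3 S256
G01 X261.907 Y142.850 F3873
M5
G0 X0.000 Y0.000

viewBox `0 0 374.852 201.135` with mm width/height → 1 unit = 1 mm. Flip: y_m = 201.135 − y_svg.

**Shape 1** — `<polygon>` closed polygon, stroke `#ff8800` → score (S489, F2233). Machine vertices: (368.056,16.146) → (162.882,116.917) → (157.304,80.789) → (354.304,107.697) → (8.133,11.777) → (368.056,16.146). Closed: final G1 returns to the first vertex.

**Shape 2** — `<path>` regular polygon, stroke `#000000` → cut (S829, F1066). Machine vertices: (64.960,167.742) → (78.316,153.876) → (69.256,136.890) → (50.302,140.257) → (47.647,159.324) → (64.960,167.742). Closed: final G1 returns to the first vertex.

**Shape 3** — `<polyline>` line segment, stroke `#ff0000` → engrave (S256, F3873). Machine vertices: (315.846,57.424) → (261.907,142.850). Open path.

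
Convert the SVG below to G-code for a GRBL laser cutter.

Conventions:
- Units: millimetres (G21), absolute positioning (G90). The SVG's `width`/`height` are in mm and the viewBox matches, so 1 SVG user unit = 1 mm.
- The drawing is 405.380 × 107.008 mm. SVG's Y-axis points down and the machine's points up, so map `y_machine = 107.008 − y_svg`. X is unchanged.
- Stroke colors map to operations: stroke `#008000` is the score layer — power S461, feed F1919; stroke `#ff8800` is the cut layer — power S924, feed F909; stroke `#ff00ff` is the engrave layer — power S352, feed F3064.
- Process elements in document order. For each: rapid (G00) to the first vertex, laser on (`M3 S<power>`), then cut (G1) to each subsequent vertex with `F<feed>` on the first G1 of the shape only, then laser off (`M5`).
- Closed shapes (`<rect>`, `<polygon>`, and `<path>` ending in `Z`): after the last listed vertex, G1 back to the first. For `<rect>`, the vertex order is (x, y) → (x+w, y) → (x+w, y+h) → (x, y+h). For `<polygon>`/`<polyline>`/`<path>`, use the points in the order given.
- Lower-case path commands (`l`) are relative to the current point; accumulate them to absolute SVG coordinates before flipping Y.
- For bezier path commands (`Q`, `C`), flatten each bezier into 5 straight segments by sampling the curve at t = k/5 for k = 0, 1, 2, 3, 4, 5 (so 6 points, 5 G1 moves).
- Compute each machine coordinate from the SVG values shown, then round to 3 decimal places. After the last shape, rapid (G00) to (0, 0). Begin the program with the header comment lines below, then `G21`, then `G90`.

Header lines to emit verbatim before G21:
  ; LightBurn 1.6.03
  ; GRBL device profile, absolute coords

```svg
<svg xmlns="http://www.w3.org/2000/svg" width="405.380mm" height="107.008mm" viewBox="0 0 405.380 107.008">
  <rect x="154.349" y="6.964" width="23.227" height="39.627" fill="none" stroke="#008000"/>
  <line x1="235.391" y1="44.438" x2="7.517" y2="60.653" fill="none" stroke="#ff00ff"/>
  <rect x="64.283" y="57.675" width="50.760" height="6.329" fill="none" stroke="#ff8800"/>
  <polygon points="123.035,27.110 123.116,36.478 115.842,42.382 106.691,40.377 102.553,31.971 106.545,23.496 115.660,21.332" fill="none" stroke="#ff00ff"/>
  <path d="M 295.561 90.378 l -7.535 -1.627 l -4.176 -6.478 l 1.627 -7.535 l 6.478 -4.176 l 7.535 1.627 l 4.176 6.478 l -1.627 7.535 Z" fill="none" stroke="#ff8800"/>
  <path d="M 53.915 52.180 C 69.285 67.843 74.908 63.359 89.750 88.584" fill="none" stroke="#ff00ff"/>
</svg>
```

viewBox `0 0 405.380 107.008` with mm width/height → 1 unit = 1 mm. Flip: y_m = 107.008 − y_svg.

**Shape 1** — `<rect>` rectangle, stroke `#008000` → score (S461, F1919). Machine vertices: (154.349,100.044) → (177.576,100.044) → (177.576,60.417) → (154.349,60.417) → (154.349,100.044). Closed: final G1 returns to the first vertex.

**Shape 2** — `<line>` line segment, stroke `#ff00ff` → engrave (S352, F3064). Machine vertices: (235.391,62.570) → (7.517,46.355). Open path.

**Shape 3** — `<rect>` rectangle, stroke `#ff8800` → cut (S924, F909). Machine vertices: (64.283,49.333) → (115.043,49.333) → (115.043,43.004) → (64.283,43.004) → (64.283,49.333). Closed: final G1 returns to the first vertex.

**Shape 4** — `<polygon>` regular polygon, stroke `#ff00ff` → engrave (S352, F3064). Machine vertices: (123.035,79.898) → (123.116,70.530) → (115.842,64.626) → (106.691,66.631) → (102.553,75.037) → (106.545,83.512) → (115.660,85.676) → (123.035,79.898). Closed: final G1 returns to the first vertex.

**Shape 5** — `<path>` regular polygon, stroke `#ff8800` → cut (S924, F909). Machine vertices: (295.561,16.630) → (288.026,18.257) → (283.850,24.735) → (285.477,32.270) → (291.955,36.446) → (299.490,34.819) → (303.666,28.341) → (302.039,20.806) → (295.561,16.630). Closed: final G1 returns to the first vertex.

**Shape 6** — `<path>` cubic bezier, stroke `#ff00ff` → engrave (S352, F3064). Control points (SVG): P0=(53.915,52.180), P1=(69.285,67.843), P2=(74.908,63.359), P3=(89.750,88.584); sampled at t=k/5. Machine vertices: (53.915,54.828) → (62.119,47.449) → (68.894,42.512) → (75.151,37.624) → (81.799,30.393) → (89.750,18.424). Open path.

; LightBurn 1.6.03
; GRBL device profile, absolute coords
G21
G90
G00 X154.349 Y100.044
M3 S461
G1 X177.576 Y100.044 F1919
G1 X177.576 Y60.417
G1 X154.349 Y60.417
G1 X154.349 Y100.044
M5
G00 X235.391 Y62.570
M3 S352
G1 X7.517 Y46.355 F3064
M5
G00 X64.283 Y49.333
M3 S924
G1 X115.043 Y49.333 F909
G1 X115.043 Y43.004
G1 X64.283 Y43.004
G1 X64.283 Y49.333
M5
G00 X123.035 Y79.898
M3 S352
G1 X123.116 Y70.530 F3064
G1 X115.842 Y64.626
G1 X106.691 Y66.631
G1 X102.553 Y75.037
G1 X106.545 Y83.512
G1 X115.660 Y85.676
G1 X123.035 Y79.898
M5
G00 X295.561 Y16.630
M3 S924
G1 X288.026 Y18.257 F909
G1 X283.850 Y24.735
G1 X285.477 Y32.270
G1 X291.955 Y36.446
G1 X299.490 Y34.819
G1 X303.666 Y28.341
G1 X302.039 Y20.806
G1 X295.561 Y16.630
M5
G00 X53.915 Y54.828
M3 S352
G1 X62.119 Y47.449 F3064
G1 X68.894 Y42.512
G1 X75.151 Y37.624
G1 X81.799 Y30.393
G1 X89.750 Y18.424
M5
G00 X0.000 Y0.000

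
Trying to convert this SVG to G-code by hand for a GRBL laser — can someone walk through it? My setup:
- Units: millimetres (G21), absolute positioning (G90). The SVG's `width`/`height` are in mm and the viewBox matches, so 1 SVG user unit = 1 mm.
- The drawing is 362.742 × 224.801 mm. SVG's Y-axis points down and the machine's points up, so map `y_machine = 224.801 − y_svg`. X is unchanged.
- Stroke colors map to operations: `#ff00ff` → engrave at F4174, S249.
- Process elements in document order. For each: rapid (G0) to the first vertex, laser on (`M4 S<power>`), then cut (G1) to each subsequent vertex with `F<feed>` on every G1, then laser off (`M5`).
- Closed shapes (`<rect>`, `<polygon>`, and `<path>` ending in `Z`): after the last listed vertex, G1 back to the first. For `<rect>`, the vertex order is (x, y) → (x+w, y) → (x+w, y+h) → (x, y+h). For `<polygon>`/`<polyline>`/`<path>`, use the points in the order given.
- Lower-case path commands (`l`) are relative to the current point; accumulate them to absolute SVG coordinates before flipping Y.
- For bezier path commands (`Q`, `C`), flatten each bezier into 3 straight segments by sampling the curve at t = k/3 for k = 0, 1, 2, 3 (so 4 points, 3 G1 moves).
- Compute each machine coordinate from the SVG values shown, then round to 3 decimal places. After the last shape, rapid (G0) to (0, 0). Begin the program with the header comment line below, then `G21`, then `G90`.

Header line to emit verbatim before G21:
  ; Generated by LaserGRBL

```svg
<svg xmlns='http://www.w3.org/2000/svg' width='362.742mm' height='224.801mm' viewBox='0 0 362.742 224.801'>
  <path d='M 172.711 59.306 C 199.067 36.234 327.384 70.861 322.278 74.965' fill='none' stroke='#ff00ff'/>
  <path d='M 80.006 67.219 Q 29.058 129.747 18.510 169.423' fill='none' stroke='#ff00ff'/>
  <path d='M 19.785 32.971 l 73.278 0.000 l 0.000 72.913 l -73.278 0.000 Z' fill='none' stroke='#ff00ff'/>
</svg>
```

; Generated by LaserGRBL
G21
G90
G0 X172.711 Y165.495
M4 S249
G1 X224.336 Y172.601 F4174
G1 X291.628 Y160.847 F4174
G1 X322.278 Y149.836 F4174
M5
G0 X80.006 Y157.582
M4 S249
G1 X50.530 Y118.436 F4174
G1 X30.031 Y84.368 F4174
G1 X18.510 Y55.378 F4174
M5
G0 X19.785 Y191.830
M4 S249
G1 X93.063 Y191.830 F4174
G1 X93.063 Y118.917 F4174
G1 X19.785 Y118.917 F4174
G1 X19.785 Y191.830 F4174
M5
G0 X0.000 Y0.000

Since the viewBox matches the mm dimensions, user units are millimetres directly. The only transform is the Y-flip y_m = 224.801 − y_svg.

Shape 1 is a cubic bezier drawn with `<path>`. Its stroke #ff00ff means engrave at S249, F4174. After flipping Y the toolpath is (172.711,165.495) → (224.336,172.601) → (291.628,160.847) → (322.278,149.836).

Shape 2 is a quadratic bezier drawn with `<path>`. Its stroke #ff00ff means engrave at S249, F4174. After flipping Y the toolpath is (80.006,157.582) → (50.530,118.436) → (30.031,84.368) → (18.510,55.378).

Shape 3 is a rectangle drawn with `<path>`. Its stroke #ff00ff means engrave at S249, F4174. After flipping Y the toolpath is (19.785,191.830) → (93.063,191.830) → (93.063,118.917) → (19.785,118.917) → (19.785,191.830), returning to the start.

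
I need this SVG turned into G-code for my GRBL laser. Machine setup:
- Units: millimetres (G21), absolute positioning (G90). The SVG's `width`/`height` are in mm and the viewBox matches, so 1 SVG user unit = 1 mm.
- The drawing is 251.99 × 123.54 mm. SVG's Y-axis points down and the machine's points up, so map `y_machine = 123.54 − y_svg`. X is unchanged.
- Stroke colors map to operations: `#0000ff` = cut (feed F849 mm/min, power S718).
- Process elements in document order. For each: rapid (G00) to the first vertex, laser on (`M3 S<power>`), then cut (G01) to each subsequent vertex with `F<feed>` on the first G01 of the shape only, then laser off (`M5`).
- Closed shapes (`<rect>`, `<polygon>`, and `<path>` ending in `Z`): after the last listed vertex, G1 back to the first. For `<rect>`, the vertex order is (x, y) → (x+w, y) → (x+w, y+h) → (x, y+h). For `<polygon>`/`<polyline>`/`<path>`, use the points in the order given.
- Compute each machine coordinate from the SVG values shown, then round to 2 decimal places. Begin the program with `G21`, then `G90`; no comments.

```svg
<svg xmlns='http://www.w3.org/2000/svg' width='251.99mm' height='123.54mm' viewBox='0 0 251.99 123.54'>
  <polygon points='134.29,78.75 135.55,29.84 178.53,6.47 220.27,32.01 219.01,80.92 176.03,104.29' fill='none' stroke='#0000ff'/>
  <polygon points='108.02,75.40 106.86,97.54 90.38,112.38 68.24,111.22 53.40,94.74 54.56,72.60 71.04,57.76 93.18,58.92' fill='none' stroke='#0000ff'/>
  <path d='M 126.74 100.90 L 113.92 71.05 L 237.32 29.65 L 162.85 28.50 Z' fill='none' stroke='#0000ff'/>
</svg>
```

G21
G90
G00 X134.29 Y44.79
M3 S718
G01 X135.55 Y93.70 F849
G01 X178.53 Y117.07
G01 X220.27 Y91.53
G01 X219.01 Y42.62
G01 X176.03 Y19.25
G01 X134.29 Y44.79
M5
G00 X108.02 Y48.14
M3 S718
G01 X106.86 Y26.00 F849
G01 X90.38 Y11.16
G01 X68.24 Y12.32
G01 X53.40 Y28.80
G01 X54.56 Y50.94
G01 X71.04 Y65.78
G01 X93.18 Y64.62
G01 X108.02 Y48.14
M5
G00 X126.74 Y22.64
M3 S718
G01 X113.92 Y52.49 F849
G01 X237.32 Y93.89
G01 X162.85 Y95.04
G01 X126.74 Y22.64
M5

Since the viewBox matches the mm dimensions, user units are millimetres directly. The only transform is the Y-flip y_m = 123.54 − y_svg.

Shape 1 is a regular polygon drawn with `<polygon>`. Its stroke #0000ff means cut at S718, F849. After flipping Y the toolpath is (134.29,44.79) → (135.55,93.70) → (178.53,117.07) → (220.27,91.53) → (219.01,42.62) → (176.03,19.25) → (134.29,44.79), returning to the start.

Shape 2 is a regular polygon drawn with `<polygon>`. Its stroke #0000ff means cut at S718, F849. After flipping Y the toolpath is (108.02,48.14) → (106.86,26.00) → (90.38,11.16) → (68.24,12.32) → (53.40,28.80) → (54.56,50.94) → (71.04,65.78) → (93.18,64.62) → (108.02,48.14), returning to the start.

Shape 3 is a closed polygon drawn with `<path>`. Its stroke #0000ff means cut at S718, F849. After flipping Y the toolpath is (126.74,22.64) → (113.92,52.49) → (237.32,93.89) → (162.85,95.04) → (126.74,22.64), returning to the start.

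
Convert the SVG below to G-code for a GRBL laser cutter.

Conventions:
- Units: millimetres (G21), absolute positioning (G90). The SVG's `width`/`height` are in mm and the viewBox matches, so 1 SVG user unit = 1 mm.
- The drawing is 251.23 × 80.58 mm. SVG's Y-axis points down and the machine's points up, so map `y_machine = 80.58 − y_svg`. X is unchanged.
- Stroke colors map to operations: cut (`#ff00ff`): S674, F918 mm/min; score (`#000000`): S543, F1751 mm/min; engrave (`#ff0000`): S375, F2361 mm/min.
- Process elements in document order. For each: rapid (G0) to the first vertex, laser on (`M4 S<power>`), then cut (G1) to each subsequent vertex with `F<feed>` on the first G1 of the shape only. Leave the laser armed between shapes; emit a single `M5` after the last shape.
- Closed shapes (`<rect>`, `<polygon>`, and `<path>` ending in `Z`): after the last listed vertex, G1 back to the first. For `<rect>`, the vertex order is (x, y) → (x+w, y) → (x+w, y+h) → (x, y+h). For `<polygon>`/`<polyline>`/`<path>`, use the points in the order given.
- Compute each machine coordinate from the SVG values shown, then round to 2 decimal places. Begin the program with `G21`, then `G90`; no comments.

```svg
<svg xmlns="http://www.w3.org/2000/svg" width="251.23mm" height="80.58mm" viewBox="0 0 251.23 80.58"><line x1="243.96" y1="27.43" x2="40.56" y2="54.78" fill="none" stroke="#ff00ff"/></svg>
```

G21
G90
G0 X243.96 Y53.15
M4 S674
G1 X40.56 Y25.80 F918
M5

viewBox `0 0 251.23 80.58` with mm width/height → 1 unit = 1 mm. Flip: y_m = 80.58 − y_svg.

**Shape 1** — `<line>` line segment, stroke `#ff00ff` → cut (S674, F918). Machine vertices: (243.96,53.15) → (40.56,25.80). Open path.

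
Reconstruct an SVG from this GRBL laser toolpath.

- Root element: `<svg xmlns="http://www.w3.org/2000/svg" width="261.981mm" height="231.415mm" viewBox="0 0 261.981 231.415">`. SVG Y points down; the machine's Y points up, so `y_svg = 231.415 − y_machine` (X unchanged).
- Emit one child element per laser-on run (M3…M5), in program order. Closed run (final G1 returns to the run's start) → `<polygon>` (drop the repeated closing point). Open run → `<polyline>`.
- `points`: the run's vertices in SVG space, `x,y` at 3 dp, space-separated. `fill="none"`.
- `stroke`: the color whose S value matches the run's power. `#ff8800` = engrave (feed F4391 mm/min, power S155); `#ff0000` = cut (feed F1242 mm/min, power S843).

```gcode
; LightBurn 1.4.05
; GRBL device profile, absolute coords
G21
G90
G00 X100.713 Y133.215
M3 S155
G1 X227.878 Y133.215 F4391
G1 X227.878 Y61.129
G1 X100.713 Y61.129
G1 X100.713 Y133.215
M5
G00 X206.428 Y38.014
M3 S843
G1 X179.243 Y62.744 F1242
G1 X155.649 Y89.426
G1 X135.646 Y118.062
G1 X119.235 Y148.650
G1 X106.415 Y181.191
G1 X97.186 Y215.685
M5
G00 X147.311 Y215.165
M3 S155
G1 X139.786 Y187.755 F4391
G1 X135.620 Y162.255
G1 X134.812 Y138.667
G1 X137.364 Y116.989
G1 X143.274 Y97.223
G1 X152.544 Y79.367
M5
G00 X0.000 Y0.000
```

<svg xmlns="http://www.w3.org/2000/svg" width="261.981mm" height="231.415mm" viewBox="0 0 261.981 231.415">
  <polygon points="100.713,98.200 227.878,98.200 227.878,170.286 100.713,170.286" fill="none" stroke="#ff8800"/>
  <polyline points="206.428,193.401 179.243,168.671 155.649,141.989 135.646,113.353 119.235,82.765 106.415,50.224 97.186,15.730" fill="none" stroke="#ff0000"/>
  <polyline points="147.311,16.250 139.786,43.660 135.620,69.160 134.812,92.748 137.364,114.426 143.274,134.192 152.544,152.048" fill="none" stroke="#ff8800"/>
</svg>

y_svg = 231.415 − y_m.

[1] S155→`#ff8800` (engrave); closed run; points: 100.713,98.200 227.878,98.200 227.878,170.286 100.713,170.286

[2] S843→`#ff0000` (cut); open run; points: 206.428,193.401 179.243,168.671 155.649,141.989 135.646,113.353 119.235,82.765 106.415,50.224 97.186,15.730

[3] S155→`#ff8800` (engrave); open run; points: 147.311,16.250 139.786,43.660 135.620,69.160 134.812,92.748 137.364,114.426 143.274,134.192 152.544,152.048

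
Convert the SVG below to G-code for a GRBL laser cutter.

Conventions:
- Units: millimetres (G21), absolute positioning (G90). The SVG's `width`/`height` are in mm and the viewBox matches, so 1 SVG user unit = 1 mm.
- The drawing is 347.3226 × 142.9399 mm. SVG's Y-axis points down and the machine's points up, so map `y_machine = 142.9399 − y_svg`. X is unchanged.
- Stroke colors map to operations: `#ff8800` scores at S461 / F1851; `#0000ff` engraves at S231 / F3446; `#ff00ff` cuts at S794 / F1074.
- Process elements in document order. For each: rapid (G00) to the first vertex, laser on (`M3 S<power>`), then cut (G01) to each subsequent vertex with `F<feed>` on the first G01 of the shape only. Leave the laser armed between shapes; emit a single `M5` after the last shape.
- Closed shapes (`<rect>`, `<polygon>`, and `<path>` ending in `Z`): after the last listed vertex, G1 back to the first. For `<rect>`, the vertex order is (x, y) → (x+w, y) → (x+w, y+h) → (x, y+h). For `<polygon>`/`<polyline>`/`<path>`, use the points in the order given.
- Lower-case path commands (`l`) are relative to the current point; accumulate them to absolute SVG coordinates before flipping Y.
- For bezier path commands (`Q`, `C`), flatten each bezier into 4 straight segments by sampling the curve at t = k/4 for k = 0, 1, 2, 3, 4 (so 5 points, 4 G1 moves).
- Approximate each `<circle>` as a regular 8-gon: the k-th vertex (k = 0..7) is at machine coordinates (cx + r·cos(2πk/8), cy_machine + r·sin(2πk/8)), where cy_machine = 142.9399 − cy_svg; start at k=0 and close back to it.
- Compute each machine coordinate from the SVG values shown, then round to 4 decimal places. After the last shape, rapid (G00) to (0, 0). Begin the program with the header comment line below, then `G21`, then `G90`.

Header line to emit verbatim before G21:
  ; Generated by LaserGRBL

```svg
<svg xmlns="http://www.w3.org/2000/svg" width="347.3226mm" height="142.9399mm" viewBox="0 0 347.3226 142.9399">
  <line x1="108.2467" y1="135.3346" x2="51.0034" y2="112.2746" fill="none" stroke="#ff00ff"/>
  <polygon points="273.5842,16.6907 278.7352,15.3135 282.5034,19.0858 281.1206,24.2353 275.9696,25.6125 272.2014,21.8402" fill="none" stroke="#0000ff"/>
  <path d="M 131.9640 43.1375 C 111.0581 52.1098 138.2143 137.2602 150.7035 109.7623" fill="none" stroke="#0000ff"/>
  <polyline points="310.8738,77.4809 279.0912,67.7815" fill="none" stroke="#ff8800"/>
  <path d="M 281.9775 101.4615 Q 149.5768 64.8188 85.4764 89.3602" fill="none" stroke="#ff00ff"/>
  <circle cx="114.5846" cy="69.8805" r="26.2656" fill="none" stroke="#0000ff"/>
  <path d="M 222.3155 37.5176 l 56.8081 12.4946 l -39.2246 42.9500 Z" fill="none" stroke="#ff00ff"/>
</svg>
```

1 u = 1 mm; y_m = 142.9399 − y.

[1] `<line>` line segment, #ff00ff→cut S794 F1074: (108.2467,7.6053) → (51.0034,30.6653)

[2] `<polygon>` regular polygon, #0000ff→engrave S231 F3446: (273.5842,126.2492) → (278.7352,127.6264) → (282.5034,123.8541) → (281.1206,118.7046) → (275.9696,117.3274) → (272.2014,121.0997) → (273.5842,126.2492) (closed)

[3] `<path>` cubic bezier, #0000ff→engrave S231 F3446: (131.9640,99.8024) → (124.3161,81.7402) → (128.8106,52.8137) → (139.5667,30.7253) → (150.7035,33.1776)

[4] `<polyline>` line segment, #ff8800→score S461 F1851: (310.8738,65.4590) → (279.0912,75.1584)

[5] `<path>` quadratic bezier, #ff00ff→cut S794 F1074: (281.9775,41.4784) → (220.0459,55.9757) → (166.6519,62.8251) → (121.7954,62.0264) → (85.4764,53.5797)

[6] `<circle>` circle, #0000ff→engrave S231 F3446: (140.8502,73.0594) → (133.1572,91.6320) → (114.5846,99.3250) → (96.0120,91.6320) → (88.3190,73.0594) → (96.0120,54.4868) → (114.5846,46.7938) → (133.1572,54.4868) → (140.8502,73.0594) (closed)

[7] `<path>` regular polygon, #ff00ff→cut S794 F1074: (222.3155,105.4223) → (279.1236,92.9277) → (239.8990,49.9777) → (222.3155,105.4223) (closed)

; Generated by LaserGRBL
G21
G90
G00 X108.2467 Y7.6053
M3 S794
G01 X51.0034 Y30.6653 F1074
G00 X273.5842 Y126.2492
M3 S231
G01 X278.7352 Y127.6264 F3446
G01 X282.5034 Y123.8541
G01 X281.1206 Y118.7046
G01 X275.9696 Y117.3274
G01 X272.2014 Y121.0997
G01 X273.5842 Y126.2492
G00 X131.9640 Y99.8024
M3 S231
G01 X124.3161 Y81.7402 F3446
G01 X128.8106 Y52.8137
G01 X139.5667 Y30.7253
G01 X150.7035 Y33.1776
G00 X310.8738 Y65.4590
M3 S461
G01 X279.0912 Y75.1584 F1851
G00 X281.9775 Y41.4784
M3 S794
G01 X220.0459 Y55.9757 F1074
G01 X166.6519 Y62.8251
G01 X121.7954 Y62.0264
G01 X85.4764 Y53.5797
G00 X140.8502 Y73.0594
M3 S231
G01 X133.1572 Y91.6320 F3446
G01 X114.5846 Y99.3250
G01 X96.0120 Y91.6320
G01 X88.3190 Y73.0594
G01 X96.0120 Y54.4868
G01 X114.5846 Y46.7938
G01 X133.1572 Y54.4868
G01 X140.8502 Y73.0594
G00 X222.3155 Y105.4223
M3 S794
G01 X279.1236 Y92.9277 F1074
G01 X239.8990 Y49.9777
G01 X222.3155 Y105.4223
M5
G00 X0.0000 Y0.0000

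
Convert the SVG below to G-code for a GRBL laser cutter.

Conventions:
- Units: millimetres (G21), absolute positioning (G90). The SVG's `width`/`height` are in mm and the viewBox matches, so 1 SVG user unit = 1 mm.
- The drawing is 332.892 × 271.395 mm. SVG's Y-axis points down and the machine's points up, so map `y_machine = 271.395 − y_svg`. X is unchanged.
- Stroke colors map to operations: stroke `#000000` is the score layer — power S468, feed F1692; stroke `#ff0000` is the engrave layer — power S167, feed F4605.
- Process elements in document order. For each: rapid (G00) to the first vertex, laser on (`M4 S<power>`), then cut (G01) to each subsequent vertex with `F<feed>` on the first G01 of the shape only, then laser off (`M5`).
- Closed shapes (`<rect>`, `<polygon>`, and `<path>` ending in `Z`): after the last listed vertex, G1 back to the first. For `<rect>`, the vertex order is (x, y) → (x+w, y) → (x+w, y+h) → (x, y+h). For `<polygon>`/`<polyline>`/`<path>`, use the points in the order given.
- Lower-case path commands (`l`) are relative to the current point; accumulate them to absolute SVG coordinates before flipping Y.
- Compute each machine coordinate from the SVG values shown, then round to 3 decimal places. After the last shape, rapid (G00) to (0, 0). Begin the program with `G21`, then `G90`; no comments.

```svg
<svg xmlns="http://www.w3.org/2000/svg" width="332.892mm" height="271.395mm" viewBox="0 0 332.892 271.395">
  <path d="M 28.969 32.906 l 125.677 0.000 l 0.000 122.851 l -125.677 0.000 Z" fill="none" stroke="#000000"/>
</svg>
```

G21
G90
G00 X28.969 Y238.489
M4 S468
G01 X154.646 Y238.489 F1692
G01 X154.646 Y115.638
G01 X28.969 Y115.638
G01 X28.969 Y238.489
M5
G00 X0.000 Y0.000

viewBox `0 0 332.892 271.395` with mm width/height → 1 unit = 1 mm. Flip: y_m = 271.395 − y_svg.

**Shape 1** — `<path>` rectangle, stroke `#000000` → score (S468, F1692). Machine vertices: (28.969,238.489) → (154.646,238.489) → (154.646,115.638) → (28.969,115.638) → (28.969,238.489). Closed: final G1 returns to the first vertex.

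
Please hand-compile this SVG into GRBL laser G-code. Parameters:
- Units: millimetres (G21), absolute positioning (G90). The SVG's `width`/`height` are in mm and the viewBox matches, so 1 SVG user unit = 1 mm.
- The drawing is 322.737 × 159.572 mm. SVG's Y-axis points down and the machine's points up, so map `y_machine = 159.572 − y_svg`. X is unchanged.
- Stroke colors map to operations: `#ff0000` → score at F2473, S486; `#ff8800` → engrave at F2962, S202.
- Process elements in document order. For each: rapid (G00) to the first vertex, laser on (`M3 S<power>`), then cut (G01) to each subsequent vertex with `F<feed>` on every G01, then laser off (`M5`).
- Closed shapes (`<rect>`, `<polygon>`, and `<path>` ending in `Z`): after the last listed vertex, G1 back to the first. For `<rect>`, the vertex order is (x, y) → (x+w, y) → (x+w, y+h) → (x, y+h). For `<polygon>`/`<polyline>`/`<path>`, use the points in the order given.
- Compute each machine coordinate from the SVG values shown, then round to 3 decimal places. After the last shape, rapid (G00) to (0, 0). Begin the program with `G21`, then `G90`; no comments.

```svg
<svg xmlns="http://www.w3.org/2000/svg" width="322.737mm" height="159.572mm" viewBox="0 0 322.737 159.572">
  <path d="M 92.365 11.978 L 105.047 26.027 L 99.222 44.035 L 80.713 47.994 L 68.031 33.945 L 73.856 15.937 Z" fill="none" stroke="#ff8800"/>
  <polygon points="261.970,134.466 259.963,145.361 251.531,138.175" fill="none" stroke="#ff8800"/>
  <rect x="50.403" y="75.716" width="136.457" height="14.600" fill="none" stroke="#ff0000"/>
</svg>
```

viewBox `0 0 322.737 159.572` with mm width/height → 1 unit = 1 mm. Flip: y_m = 159.572 − y_svg.

**Shape 1** — `<path>` regular polygon, stroke `#ff8800` → engrave (S202, F2962). Machine vertices: (92.365,147.594) → (105.047,133.545) → (99.222,115.537) → (80.713,111.578) → (68.031,125.627) → (73.856,143.635) → (92.365,147.594). Closed: final G1 returns to the first vertex.

**Shape 2** — `<polygon>` regular polygon, stroke `#ff8800` → engrave (S202, F2962). Machine vertices: (261.970,25.106) → (259.963,14.211) → (251.531,21.397) → (261.970,25.106). Closed: final G1 returns to the first vertex.

**Shape 3** — `<rect>` rectangle, stroke `#ff0000` → score (S486, F2473). Machine vertices: (50.403,83.856) → (186.860,83.856) → (186.860,69.256) → (50.403,69.256) → (50.403,83.856). Closed: final G1 returns to the first vertex.

G21
G90
G00 X92.365 Y147.594
M3 S202
G01 X105.047 Y133.545 F2962
G01 X99.222 Y115.537 F2962
G01 X80.713 Y111.578 F2962
G01 X68.031 Y125.627 F2962
G01 X73.856 Y143.635 F2962
G01 X92.365 Y147.594 F2962
M5
G00 X261.970 Y25.106
M3 S202
G01 X259.963 Y14.211 F2962
G01 X251.531 Y21.397 F2962
G01 X261.970 Y25.106 F2962
M5
G00 X50.403 Y83.856
M3 S486
G01 X186.860 Y83.856 F2473
G01 X186.860 Y69.256 F2473
G01 X50.403 Y69.256 F2473
G01 X50.403 Y83.856 F2473
M5
G00 X0.000 Y0.000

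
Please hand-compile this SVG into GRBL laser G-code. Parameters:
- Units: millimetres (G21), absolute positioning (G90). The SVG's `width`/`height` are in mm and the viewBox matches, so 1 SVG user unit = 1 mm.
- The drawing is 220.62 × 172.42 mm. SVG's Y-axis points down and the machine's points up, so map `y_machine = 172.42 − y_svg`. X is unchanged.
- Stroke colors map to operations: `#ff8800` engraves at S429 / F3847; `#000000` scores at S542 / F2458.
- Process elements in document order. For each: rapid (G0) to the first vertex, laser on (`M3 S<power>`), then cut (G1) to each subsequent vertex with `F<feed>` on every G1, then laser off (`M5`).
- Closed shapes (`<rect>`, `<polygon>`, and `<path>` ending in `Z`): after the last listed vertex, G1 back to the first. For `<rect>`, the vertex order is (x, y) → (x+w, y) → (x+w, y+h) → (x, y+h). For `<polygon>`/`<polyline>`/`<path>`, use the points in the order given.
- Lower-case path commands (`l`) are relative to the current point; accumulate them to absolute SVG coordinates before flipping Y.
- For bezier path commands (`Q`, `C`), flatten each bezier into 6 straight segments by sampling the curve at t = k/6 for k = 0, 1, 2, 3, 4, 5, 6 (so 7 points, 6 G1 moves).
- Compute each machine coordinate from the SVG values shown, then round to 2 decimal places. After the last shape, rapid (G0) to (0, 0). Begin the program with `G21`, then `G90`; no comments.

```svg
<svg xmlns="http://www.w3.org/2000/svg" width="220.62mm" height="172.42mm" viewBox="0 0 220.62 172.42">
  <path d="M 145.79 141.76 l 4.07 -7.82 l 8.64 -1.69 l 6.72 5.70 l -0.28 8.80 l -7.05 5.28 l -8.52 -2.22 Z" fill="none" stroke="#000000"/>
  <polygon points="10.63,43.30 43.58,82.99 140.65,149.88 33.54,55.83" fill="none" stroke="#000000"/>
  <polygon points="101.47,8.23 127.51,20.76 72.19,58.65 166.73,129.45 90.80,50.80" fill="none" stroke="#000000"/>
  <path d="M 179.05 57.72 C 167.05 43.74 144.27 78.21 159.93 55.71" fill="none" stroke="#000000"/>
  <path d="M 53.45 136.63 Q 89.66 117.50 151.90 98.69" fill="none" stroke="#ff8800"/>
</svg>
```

1 u = 1 mm; y_m = 172.42 − y.

[1] `<path>` regular polygon, #000000→score S542 F2458: (145.79,30.66) → (149.86,38.48) → (158.50,40.17) → (165.22,34.47) → (164.94,25.67) → (157.89,20.39) → (149.37,22.61) → (145.79,30.66) (closed)

[2] `<polygon>` closed polygon, #000000→score S542 F2458: (10.63,129.12) → (43.58,89.43) → (140.65,22.54) → (33.54,116.59) → (10.63,129.12) (closed)

[3] `<polygon>` closed polygon, #000000→score S542 F2458: (101.47,164.19) → (127.51,151.66) → (72.19,113.77) → (166.73,42.97) → (90.80,121.62) → (101.47,164.19) (closed)

[4] `<path>` cubic bezier, #000000→score S542 F2458: (179.05,114.70) → (172.38,118.14) → (165.28,116.43) → (159.12,112.51) → (155.26,109.30) → (155.08,109.72) → (159.93,116.71)

[5] `<path>` quadratic bezier, #ff8800→engrave S429 F3847: (53.45,35.79) → (66.24,42.16) → (80.48,48.51) → (96.17,54.84) → (113.30,61.15) → (131.88,67.45) → (151.90,73.73)

G21
G90
G0 X145.79 Y30.66
M3 S542
G1 X149.86 Y38.48 F2458
G1 X158.50 Y40.17 F2458
G1 X165.22 Y34.47 F2458
G1 X164.94 Y25.67 F2458
G1 X157.89 Y20.39 F2458
G1 X149.37 Y22.61 F2458
G1 X145.79 Y30.66 F2458
M5
G0 X10.63 Y129.12
M3 S542
G1 X43.58 Y89.43 F2458
G1 X140.65 Y22.54 F2458
G1 X33.54 Y116.59 F2458
G1 X10.63 Y129.12 F2458
M5
G0 X101.47 Y164.19
M3 S542
G1 X127.51 Y151.66 F2458
G1 X72.19 Y113.77 F2458
G1 X166.73 Y42.97 F2458
G1 X90.80 Y121.62 F2458
G1 X101.47 Y164.19 F2458
M5
G0 X179.05 Y114.70
M3 S542
G1 X172.38 Y118.14 F2458
G1 X165.28 Y116.43 F2458
G1 X159.12 Y112.51 F2458
G1 X155.26 Y109.30 F2458
G1 X155.08 Y109.72 F2458
G1 X159.93 Y116.71 F2458
M5
G0 X53.45 Y35.79
M3 S429
G1 X66.24 Y42.16 F3847
G1 X80.48 Y48.51 F3847
G1 X96.17 Y54.84 F3847
G1 X113.30 Y61.15 F3847
G1 X131.88 Y67.45 F3847
G1 X151.90 Y73.73 F3847
M5
G0 X0.00 Y0.00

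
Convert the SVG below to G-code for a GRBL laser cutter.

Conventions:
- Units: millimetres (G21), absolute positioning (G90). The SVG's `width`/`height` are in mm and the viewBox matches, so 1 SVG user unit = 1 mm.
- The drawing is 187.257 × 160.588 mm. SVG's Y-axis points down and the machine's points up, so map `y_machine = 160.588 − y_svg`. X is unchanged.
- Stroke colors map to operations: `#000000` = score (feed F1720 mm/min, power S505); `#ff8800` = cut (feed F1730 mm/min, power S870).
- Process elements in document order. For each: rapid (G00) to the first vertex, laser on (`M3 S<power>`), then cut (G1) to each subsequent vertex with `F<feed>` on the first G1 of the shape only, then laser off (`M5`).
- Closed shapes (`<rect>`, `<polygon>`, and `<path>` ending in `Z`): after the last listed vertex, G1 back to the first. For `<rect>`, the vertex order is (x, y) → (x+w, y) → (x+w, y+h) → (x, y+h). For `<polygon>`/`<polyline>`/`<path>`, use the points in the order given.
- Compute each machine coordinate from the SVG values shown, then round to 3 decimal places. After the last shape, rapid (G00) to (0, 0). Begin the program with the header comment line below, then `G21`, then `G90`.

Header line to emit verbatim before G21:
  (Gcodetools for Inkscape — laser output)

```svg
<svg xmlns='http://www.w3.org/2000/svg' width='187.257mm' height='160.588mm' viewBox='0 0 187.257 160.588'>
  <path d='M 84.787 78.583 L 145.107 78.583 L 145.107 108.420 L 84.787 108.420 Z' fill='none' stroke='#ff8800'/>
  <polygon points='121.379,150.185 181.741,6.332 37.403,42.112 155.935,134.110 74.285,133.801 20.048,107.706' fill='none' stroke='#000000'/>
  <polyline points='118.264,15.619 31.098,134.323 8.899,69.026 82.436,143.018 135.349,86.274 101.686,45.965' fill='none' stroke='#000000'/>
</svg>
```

viewBox `0 0 187.257 160.588` with mm width/height → 1 unit = 1 mm. Flip: y_m = 160.588 − y_svg.

**Shape 1** — `<path>` rectangle, stroke `#ff8800` → cut (S870, F1730). Machine vertices: (84.787,82.005) → (145.107,82.005) → (145.107,52.168) → (84.787,52.168) → (84.787,82.005). Closed: final G1 returns to the first vertex.

**Shape 2** — `<polygon>` closed polygon, stroke `#000000` → score (S505, F1720). Machine vertices: (121.379,10.403) → (181.741,154.256) → (37.403,118.476) → (155.935,26.478) → (74.285,26.787) → (20.048,52.882) → (121.379,10.403). Closed: final G1 returns to the first vertex.

**Shape 3** — `<polyline>` open polyline, stroke `#000000` → score (S505, F1720). Machine vertices: (118.264,144.969) → (31.098,26.265) → (8.899,91.562) → (82.436,17.570) → (135.349,74.314) → (101.686,114.623). Open path.

(Gcodetools for Inkscape — laser output)
G21
G90
G00 X84.787 Y82.005
M3 S870
G1 X145.107 Y82.005 F1730
G1 X145.107 Y52.168
G1 X84.787 Y52.168
G1 X84.787 Y82.005
M5
G00 X121.379 Y10.403
M3 S505
G1 X181.741 Y154.256 F1720
G1 X37.403 Y118.476
G1 X155.935 Y26.478
G1 X74.285 Y26.787
G1 X20.048 Y52.882
G1 X121.379 Y10.403
M5
G00 X118.264 Y144.969
M3 S505
G1 X31.098 Y26.265 F1720
G1 X8.899 Y91.562
G1 X82.436 Y17.570
G1 X135.349 Y74.314
G1 X101.686 Y114.623
M5
G00 X0.000 Y0.000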